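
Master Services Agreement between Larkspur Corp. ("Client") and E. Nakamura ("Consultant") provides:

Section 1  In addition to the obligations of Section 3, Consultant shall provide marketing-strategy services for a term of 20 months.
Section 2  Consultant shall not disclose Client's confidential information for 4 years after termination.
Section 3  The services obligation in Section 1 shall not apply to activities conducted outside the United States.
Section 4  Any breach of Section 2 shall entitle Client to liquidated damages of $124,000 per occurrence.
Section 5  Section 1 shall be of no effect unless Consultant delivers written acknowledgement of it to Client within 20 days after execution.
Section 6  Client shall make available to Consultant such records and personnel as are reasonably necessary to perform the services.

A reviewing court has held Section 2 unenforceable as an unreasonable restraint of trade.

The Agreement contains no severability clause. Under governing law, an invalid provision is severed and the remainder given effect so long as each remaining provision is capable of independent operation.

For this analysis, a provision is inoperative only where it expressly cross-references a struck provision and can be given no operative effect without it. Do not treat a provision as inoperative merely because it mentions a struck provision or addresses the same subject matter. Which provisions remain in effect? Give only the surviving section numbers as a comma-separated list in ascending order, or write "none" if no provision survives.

Section 2 is struck. Section 4 does nothing except set the liquidated-damages amount by reference to Section 2; with Section 2 gone it has no independent effect and is inoperative. Under the stated default rule, only provisions that cannot operate independently fall away; the rest are enforced. The provisions still in force are Section 1, Section 3, Section 5, and Section 6.

1, 3, 5, 6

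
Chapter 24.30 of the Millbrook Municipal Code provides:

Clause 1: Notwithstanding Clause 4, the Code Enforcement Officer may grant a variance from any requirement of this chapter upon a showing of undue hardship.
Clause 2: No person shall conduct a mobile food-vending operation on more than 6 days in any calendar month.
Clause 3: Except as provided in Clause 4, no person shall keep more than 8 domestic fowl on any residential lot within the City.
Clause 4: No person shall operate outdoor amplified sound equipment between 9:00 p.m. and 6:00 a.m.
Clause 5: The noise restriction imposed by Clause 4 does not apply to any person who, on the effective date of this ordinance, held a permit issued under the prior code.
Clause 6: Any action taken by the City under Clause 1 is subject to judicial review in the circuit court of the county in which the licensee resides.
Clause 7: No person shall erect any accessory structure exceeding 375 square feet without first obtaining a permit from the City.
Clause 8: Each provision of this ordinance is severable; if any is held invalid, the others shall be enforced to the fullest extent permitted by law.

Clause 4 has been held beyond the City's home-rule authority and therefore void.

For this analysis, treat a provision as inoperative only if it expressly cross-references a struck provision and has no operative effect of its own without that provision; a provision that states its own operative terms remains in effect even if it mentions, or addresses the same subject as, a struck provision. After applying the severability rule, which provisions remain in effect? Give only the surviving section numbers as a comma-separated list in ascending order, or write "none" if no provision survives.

1, 2, 3, 6, 7, 8

Clause 4 is struck. Clause 5 has no operative effect of its own apart from Clause 4 and is therefore inoperative. Although Clause 1 refers to Clause 4, its operative terms do not depend on Clause 4, so it remains in effect. Although Clause 3 refers to Clause 4, its operative terms do not depend on Clause 4, so it remains in effect. Under the severability clause in Clause 8, the remaining provisions continue in force. The provisions still in force are Clause 1, Clause 2, Clause 3, Clause 6, Clause 7, and Clause 8.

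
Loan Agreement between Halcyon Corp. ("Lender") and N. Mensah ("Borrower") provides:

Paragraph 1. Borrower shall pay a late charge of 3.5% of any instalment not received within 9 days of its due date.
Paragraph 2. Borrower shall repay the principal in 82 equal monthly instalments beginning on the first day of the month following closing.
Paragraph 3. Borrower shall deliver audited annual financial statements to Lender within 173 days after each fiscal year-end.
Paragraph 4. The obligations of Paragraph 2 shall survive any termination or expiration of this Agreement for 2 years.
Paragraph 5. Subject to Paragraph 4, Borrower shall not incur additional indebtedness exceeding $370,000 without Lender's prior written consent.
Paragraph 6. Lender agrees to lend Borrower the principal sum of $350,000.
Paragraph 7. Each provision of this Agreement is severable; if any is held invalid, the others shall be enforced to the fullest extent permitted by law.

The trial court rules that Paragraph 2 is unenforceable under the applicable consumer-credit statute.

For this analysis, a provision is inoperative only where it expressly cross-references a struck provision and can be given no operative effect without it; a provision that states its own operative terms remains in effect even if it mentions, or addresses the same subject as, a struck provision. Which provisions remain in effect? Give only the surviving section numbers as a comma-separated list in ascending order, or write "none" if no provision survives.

Paragraph 2 is struck. Paragraph 4 merely fixes the survival period for Paragraph 2; with Paragraph 2 gone it has nothing to operate on and falls away. Paragraph 5 mentions Paragraph 4 but its own obligation stands independently of Paragraph 4, so Paragraph 5 is not affected. Paragraph 7 is a severability clause and preserves every provision that can still be given independent effect. That leaves Paragraph 1, Paragraph 3, Paragraph 5, Paragraph 6, and Paragraph 7 in effect.

1, 3, 5, 6, 7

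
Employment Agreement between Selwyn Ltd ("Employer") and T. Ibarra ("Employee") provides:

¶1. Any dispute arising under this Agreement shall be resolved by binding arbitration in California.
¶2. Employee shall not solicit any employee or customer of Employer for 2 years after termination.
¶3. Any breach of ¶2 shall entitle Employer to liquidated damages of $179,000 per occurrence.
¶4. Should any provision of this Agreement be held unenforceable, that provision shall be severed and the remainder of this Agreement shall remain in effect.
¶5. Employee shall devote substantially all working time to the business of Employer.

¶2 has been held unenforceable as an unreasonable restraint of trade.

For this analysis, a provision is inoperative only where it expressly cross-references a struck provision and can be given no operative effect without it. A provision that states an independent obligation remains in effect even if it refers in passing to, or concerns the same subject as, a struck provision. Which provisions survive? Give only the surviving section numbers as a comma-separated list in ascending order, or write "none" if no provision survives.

¶2 is struck. ¶3 does nothing except set the liquidated-damages amount by reference to ¶2; with ¶2 gone it has no independent effect and is inoperative. Under the severability clause in ¶4, the remaining provisions continue in force. That leaves ¶1, ¶4, and ¶5 in effect.

1, 4, 5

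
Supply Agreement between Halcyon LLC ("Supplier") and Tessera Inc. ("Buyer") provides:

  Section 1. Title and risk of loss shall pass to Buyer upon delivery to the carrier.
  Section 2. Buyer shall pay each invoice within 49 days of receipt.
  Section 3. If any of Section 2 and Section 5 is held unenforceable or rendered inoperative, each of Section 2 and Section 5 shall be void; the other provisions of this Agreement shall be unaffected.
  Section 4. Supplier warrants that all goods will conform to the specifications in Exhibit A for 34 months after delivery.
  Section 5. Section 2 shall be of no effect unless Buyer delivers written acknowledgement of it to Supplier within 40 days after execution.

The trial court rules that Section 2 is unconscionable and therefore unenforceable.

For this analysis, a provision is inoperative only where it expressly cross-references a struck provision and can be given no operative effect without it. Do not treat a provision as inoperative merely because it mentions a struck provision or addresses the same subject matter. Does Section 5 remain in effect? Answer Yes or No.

No

Section 2 is struck. Section 5 operates only by reference to Section 2, so it falls with Section 2. Section 3 declares Section 2 and Section 5 mutually dependent; since one of them has fallen, all of them are of no effect. The remainder continues in force under Section 3. Section 1, Section 3, and Section 4 remain in effect. Section 5 is among the inoperative provisions, so the answer is no.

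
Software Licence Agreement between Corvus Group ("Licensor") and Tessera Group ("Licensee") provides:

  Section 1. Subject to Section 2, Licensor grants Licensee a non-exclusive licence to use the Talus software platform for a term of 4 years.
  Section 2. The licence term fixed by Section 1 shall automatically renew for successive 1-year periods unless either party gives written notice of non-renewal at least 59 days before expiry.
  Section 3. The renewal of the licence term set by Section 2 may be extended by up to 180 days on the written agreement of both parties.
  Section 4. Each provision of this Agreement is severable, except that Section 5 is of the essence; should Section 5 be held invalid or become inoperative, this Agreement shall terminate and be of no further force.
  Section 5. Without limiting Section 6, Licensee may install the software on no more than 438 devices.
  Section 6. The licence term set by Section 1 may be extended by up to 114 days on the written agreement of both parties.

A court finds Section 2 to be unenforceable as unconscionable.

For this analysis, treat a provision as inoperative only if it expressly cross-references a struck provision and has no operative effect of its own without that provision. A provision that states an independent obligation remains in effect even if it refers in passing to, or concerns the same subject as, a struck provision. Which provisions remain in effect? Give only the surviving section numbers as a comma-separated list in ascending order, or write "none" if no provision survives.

1, 4, 5, 6

Section 2 is struck. Section 3 operates only by reference to Section 2, so it falls with Section 2. Although Section 1 refers to Section 2, its operative terms do not depend on Section 2, so it remains in effect. Section 4 makes Section 5 an essential term, but Section 5 is unaffected, so the severability proviso in Section 4 preserves the remaining provisions. The provisions still in force are Section 1, Section 4, Section 5, and Section 6.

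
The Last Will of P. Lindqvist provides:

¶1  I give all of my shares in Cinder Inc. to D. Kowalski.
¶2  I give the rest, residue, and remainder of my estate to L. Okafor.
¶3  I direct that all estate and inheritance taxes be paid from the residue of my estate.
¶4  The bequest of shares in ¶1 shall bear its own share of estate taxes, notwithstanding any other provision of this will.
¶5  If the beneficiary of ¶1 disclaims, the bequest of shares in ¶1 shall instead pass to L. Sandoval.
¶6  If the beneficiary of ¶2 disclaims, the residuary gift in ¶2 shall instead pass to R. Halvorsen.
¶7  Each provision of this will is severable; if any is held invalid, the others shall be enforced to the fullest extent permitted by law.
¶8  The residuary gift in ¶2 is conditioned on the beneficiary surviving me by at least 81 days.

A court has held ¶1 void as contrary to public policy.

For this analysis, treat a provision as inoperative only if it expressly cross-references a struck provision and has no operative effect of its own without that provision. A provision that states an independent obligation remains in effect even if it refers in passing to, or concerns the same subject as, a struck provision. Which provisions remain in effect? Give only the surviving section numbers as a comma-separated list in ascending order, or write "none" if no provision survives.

2, 3, 6, 7, 8

¶1 is struck. The only function of ¶4 is the tax charge on ¶1, so it cannot stand once ¶1 is removed. ¶5 operates only by reference to ¶1, so it falls with ¶1. ¶7 is a severability clause and preserves every provision that can still be given independent effect. ¶2, ¶3, ¶6, ¶7, and ¶8 remain in effect.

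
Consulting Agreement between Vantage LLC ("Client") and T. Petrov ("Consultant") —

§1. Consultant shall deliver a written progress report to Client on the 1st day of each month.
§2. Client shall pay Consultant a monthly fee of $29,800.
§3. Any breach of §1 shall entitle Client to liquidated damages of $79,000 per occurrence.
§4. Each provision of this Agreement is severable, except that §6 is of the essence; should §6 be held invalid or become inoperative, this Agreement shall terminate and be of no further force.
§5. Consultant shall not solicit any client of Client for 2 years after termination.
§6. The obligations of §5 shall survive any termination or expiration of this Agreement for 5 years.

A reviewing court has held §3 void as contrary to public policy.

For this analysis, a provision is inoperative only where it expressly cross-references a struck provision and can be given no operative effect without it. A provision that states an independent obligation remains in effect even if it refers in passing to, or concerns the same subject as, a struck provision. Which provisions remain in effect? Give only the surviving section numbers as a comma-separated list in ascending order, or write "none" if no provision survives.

1, 2, 4, 5, 6

§3 is struck. Nothing else in the Agreement is defined by reference to §3. §4 makes §6 an essential term, but §6 is unaffected, so the severability proviso in §4 preserves the remaining provisions. That leaves §1, §2, §4, §5, and §6 in effect.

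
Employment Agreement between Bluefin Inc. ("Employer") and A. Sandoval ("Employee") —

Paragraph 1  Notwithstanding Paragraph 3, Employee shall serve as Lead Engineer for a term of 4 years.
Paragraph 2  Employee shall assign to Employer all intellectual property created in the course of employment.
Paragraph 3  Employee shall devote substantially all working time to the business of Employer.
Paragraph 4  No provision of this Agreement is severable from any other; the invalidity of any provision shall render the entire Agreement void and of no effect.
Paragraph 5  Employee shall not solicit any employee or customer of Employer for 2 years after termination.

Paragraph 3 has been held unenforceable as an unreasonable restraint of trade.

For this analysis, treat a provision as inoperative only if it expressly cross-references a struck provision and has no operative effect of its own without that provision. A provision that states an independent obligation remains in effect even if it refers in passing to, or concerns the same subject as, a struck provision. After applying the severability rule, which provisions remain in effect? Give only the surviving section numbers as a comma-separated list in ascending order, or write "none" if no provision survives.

Paragraph 3 is struck. No other provision's operative terms depend on Paragraph 3. Paragraph 4 provides that the Agreement is not severable, so the invalidity of any one provision voids the entire Agreement. No provision of the Agreement survives.

none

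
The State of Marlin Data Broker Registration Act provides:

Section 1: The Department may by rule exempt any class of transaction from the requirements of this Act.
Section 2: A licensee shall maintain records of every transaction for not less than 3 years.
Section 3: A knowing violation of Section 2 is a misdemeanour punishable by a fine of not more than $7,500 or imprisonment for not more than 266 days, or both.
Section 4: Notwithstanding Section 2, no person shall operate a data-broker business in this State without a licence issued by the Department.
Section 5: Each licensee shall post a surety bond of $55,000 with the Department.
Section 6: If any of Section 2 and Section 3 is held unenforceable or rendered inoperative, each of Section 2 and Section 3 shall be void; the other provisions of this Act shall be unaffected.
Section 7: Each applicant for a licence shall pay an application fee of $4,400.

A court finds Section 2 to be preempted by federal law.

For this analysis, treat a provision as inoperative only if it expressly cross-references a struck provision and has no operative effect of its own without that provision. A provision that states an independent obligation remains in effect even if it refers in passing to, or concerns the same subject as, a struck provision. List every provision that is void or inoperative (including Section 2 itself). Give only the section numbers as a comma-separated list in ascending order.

Section 2 is struck. Section 3 merely fixes the criminal penalty for violating Section 2; with Section 2 gone it has nothing to operate on and falls away. Section 4 mentions Section 2 but its own obligation stands independently of Section 2, so Section 4 is not affected. Section 6 declares Section 2 and Section 3 mutually dependent; since one of them has fallen, all of them are of no effect. The remainder continues in force under Section 6. The provisions still in force are Section 1, Section 4, Section 5, Section 6, and Section 7.

2, 3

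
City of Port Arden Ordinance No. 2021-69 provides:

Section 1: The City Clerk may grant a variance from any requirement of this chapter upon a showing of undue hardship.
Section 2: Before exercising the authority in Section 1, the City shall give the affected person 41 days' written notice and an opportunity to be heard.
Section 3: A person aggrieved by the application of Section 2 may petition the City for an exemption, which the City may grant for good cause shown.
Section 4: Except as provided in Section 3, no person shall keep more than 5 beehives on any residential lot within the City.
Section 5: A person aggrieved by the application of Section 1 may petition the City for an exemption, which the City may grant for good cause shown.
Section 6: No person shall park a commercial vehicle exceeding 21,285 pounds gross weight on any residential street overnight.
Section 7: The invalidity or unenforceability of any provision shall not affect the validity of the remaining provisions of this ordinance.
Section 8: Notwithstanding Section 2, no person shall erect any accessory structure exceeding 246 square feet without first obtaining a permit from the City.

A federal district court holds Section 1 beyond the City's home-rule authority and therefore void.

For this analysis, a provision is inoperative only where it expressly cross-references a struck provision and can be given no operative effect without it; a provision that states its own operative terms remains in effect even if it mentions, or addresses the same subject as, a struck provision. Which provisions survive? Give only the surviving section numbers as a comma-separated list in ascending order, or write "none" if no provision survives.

4, 6, 7, 8

Section 1 is struck. Section 2 has no operative effect of its own apart from Section 1 and is therefore inoperative. Section 5 has no operative effect of its own apart from Section 1 and is therefore inoperative. The only function of Section 3 is the exemption procedure for Section 2, so it cannot stand once Section 2 is removed. Although Section 4 refers to Section 3, its operative terms do not depend on Section 3, so it remains in effect. Although Section 8 refers to Section 2, its operative terms do not depend on Section 2, so it remains in effect. Under the severability clause in Section 7, the remaining provisions continue in force. That leaves Section 4, Section 6, Section 7, and Section 8 in effect.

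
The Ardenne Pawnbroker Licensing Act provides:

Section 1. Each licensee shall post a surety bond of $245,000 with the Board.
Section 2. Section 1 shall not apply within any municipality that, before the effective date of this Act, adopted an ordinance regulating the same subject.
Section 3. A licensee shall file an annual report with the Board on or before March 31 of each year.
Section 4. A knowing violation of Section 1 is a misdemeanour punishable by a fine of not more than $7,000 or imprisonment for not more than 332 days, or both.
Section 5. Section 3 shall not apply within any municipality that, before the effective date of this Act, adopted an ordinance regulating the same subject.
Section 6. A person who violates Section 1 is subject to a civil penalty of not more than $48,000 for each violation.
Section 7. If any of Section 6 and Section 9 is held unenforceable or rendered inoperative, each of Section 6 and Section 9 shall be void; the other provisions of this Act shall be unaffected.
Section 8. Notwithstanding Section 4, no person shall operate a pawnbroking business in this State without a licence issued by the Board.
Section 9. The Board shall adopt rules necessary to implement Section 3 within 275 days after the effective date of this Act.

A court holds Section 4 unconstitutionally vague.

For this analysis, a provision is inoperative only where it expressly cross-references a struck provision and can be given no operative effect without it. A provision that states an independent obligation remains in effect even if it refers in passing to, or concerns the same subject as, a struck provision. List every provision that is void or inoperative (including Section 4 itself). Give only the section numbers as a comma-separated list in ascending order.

4

Section 4 is struck. Although Section 8 refers to Section 4, its operative terms do not depend on Section 4, so it remains in effect. No other provision's operative terms depend on Section 4. Section 7 ties Section 6 and Section 9 together, but none of those is affected here; the remaining provisions continue in force under Section 7. The provisions still in force are Section 1, Section 2, Section 3, Section 5, Section 6, Section 7, Section 8, and Section 9.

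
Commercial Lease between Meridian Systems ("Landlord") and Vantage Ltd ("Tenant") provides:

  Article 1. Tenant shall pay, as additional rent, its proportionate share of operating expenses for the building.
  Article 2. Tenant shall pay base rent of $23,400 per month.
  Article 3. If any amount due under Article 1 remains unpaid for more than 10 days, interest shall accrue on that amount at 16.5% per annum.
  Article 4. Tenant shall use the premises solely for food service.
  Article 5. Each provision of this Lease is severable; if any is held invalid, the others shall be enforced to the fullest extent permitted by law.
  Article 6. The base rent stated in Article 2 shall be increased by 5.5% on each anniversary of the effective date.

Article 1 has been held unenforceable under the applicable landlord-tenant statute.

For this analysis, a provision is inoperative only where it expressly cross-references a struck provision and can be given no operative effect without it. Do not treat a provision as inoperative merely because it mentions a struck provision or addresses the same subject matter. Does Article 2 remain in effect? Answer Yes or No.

Article 1 is struck. Article 3 operates only by reference to Article 1, so it falls with Article 1. Under the severability clause in Article 5, the remaining provisions continue in force. The provisions still in force are Article 2, Article 4, Article 5, and Article 6. Article 2 is among the surviving provisions, so the answer is yes.

Yes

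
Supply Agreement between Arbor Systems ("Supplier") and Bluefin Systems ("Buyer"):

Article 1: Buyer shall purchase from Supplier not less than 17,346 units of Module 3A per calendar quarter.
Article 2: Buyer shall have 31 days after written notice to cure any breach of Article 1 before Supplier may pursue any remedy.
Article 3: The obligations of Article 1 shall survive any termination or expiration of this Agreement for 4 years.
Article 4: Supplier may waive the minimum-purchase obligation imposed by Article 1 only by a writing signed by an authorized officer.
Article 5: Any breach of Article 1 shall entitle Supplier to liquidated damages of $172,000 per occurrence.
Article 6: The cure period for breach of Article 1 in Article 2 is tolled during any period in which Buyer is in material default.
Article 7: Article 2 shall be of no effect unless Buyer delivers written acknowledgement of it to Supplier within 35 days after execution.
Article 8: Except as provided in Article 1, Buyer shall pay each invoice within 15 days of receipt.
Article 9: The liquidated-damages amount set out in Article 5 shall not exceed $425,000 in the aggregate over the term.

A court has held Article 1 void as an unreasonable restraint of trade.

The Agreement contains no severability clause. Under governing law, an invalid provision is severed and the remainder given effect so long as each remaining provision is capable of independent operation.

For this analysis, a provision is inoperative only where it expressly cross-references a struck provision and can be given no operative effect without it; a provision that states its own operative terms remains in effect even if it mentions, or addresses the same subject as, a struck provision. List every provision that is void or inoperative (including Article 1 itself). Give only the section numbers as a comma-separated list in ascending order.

Article 1 is struck. Article 2 merely fixes the cure period for breach of Article 1; with Article 1 gone it has nothing to operate on and falls away. Article 3 operates only by reference to Article 1, so it falls with Article 1. Article 4 operates only by reference to Article 1, so it falls with Article 1. The whole of Article 5 is the liquidated-damages amount, defined by reference to Article 1, so Article 5 cannot stand once Article 1 is removed. Article 6 operates only by reference to Article 2, so it falls with Article 2. The only function of Article 7 is the acknowledgement condition for Article 2, so it cannot stand once Article 2 is removed. Article 9 has no operative effect of its own apart from Article 5 and is therefore inoperative. Although Article 8 refers to Article 1, its operative terms do not depend on Article 1, so it remains in effect. With no severability clause, the stated default rule severs what cannot stand and enforces each remaining provision that can operate on its own. Only Article 8 remains in effect.

1, 2, 3, 4, 5, 6, 7, 9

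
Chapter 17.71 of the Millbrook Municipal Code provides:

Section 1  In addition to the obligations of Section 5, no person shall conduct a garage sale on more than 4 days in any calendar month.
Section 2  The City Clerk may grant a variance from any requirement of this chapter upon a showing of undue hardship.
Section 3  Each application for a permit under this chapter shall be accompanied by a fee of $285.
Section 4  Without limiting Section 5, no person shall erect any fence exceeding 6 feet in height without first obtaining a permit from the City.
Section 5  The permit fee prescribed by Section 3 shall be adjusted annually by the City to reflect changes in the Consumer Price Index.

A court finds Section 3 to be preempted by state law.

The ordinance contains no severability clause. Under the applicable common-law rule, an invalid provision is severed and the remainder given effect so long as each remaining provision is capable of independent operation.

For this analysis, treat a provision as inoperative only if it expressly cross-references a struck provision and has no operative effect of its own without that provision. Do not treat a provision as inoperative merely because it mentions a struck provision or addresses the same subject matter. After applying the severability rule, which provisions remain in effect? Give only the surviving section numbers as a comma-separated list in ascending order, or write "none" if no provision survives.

1, 2, 4

Section 3 is struck. Section 5 has no operative effect of its own apart from Section 3 and is therefore inoperative. Section 1 mentions Section 5 but its own obligation stands independently of Section 5, so Section 1 is not affected. Although Section 4 refers to Section 5, its operative terms do not depend on Section 5, so it remains in effect. With no severability clause, the stated default rule severs what cannot stand and enforces each remaining provision that can operate on its own. The provisions still in force are Section 1, Section 2, and Section 4.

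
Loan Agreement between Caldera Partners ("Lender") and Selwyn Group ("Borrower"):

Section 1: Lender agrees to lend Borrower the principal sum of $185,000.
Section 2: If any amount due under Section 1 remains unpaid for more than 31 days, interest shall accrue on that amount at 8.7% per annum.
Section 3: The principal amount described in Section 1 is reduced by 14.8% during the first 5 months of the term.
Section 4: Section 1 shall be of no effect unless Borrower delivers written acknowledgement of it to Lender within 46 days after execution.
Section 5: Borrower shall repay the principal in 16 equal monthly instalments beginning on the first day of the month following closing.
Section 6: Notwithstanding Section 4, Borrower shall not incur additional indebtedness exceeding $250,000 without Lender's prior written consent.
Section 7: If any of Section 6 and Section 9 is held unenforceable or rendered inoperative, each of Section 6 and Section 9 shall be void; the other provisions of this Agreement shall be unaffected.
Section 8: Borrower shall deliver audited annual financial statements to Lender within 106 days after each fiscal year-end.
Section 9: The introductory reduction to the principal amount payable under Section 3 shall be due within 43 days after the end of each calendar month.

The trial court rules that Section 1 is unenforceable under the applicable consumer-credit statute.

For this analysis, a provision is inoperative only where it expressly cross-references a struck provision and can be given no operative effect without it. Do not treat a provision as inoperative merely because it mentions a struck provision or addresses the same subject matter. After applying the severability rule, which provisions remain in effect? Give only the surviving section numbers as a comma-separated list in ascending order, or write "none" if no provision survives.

Section 1 is struck. Section 2 operates only by reference to Section 1, so it falls with Section 1. Section 3 has no operative effect of its own apart from Section 1 and is therefore inoperative. The only function of Section 4 is the acknowledgement condition for Section 1, so it cannot stand once Section 1 is removed. The whole of Section 9 is the payment deadline for the introductory reduction to the principal amount, defined by reference to Section 3, so Section 9 cannot stand once Section 3 is removed. Section 7 declares Section 6 and Section 9 mutually dependent; since one of them has fallen, all of them are of no effect. That brings down Section 6 as well. The remainder continues in force under Section 7. Section 5, Section 7, and Section 8 remain in effect.

5, 7, 8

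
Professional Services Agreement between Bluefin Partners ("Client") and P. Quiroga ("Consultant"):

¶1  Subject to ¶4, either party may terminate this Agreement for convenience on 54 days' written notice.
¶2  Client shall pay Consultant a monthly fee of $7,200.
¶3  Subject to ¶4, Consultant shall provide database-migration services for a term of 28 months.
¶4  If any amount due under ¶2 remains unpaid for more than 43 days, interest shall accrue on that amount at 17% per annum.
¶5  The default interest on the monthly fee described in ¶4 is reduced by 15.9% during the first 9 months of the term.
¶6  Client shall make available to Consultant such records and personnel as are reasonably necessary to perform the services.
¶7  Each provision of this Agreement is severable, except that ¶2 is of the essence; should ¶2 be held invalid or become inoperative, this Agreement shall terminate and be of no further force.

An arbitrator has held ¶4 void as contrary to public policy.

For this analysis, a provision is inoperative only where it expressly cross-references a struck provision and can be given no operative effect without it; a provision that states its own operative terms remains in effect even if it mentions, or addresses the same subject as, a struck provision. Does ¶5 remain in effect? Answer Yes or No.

No

¶4 is struck. The whole of ¶5 is the introductory reduction to the default interest on the monthly fee, defined by reference to ¶4, so ¶5 cannot stand once ¶4 is removed. ¶1 mentions ¶4 but its own obligation stands independently of ¶4, so ¶1 is not affected. Although ¶3 refers to ¶4, its operative terms do not depend on ¶4, so it remains in effect. ¶7 makes ¶2 an essential term, but ¶2 is unaffected, so the severability proviso in ¶7 preserves the remaining provisions. ¶1, ¶2, ¶3, ¶6, and ¶7 remain in effect. ¶5 is among the inoperative provisions, so the answer is no.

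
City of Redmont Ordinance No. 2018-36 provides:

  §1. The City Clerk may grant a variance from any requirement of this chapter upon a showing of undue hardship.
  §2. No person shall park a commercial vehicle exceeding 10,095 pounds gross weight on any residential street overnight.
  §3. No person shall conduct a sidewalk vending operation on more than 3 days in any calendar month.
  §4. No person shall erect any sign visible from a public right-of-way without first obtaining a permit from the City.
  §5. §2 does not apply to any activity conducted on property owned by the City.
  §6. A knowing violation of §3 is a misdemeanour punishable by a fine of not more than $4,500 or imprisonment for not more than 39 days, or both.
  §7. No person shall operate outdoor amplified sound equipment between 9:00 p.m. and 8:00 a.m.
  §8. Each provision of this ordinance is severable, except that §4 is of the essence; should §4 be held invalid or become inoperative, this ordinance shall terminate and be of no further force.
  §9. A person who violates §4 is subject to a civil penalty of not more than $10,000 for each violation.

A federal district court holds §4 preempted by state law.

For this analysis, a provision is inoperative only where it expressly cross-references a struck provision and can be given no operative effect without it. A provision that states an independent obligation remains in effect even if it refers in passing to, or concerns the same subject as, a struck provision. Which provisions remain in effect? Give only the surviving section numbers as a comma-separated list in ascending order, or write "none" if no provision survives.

§4 is struck. §9 has no operative effect of its own apart from §4 and is therefore inoperative. §8 makes §4 an essential term, and §4 is the provision held invalid; under §8, the entire ordinance is therefore void. No provision of the ordinance survives.

none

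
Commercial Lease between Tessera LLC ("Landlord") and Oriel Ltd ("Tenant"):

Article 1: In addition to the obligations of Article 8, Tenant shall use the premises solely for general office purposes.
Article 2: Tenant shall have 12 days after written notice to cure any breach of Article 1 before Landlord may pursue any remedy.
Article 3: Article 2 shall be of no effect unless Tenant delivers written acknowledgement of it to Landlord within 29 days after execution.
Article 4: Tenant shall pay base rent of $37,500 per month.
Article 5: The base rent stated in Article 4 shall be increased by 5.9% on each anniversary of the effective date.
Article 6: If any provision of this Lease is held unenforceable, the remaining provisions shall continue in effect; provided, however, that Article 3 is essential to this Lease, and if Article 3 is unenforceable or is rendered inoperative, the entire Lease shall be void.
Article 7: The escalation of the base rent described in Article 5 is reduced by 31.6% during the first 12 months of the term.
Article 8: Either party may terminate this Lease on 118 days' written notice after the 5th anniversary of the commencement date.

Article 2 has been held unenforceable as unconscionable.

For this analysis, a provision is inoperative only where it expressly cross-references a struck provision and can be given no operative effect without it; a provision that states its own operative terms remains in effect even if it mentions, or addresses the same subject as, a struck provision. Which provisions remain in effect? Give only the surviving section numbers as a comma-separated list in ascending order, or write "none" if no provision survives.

Article 2 is struck. Article 3 operates only by reference to Article 2, so it falls with Article 2. Article 6 makes Article 3 an essential term, and Article 3 has been rendered inoperative by the cascade; under Article 6, the entire Lease is therefore void. No provision of the Lease survives.

none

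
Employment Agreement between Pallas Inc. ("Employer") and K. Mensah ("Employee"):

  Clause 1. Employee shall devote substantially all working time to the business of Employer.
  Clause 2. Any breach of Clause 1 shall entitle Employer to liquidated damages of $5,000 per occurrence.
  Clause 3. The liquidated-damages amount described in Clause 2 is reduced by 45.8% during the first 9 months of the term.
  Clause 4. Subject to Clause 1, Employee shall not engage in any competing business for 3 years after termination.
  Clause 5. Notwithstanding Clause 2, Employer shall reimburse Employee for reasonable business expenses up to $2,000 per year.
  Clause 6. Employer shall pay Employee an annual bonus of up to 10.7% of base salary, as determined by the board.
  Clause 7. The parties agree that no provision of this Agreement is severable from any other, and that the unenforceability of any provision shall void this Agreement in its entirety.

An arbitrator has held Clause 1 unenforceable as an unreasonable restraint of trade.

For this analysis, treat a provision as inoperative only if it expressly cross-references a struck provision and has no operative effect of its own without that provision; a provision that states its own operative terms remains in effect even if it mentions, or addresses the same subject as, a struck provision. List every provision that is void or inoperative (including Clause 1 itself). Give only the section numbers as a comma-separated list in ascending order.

Clause 1 is struck. Clause 2 has no operative effect of its own apart from Clause 1 and is therefore inoperative. Clause 3 does nothing except set the introductory reduction to the liquidated-damages amount by reference to Clause 2; with Clause 2 gone it has no independent effect and is inoperative. Clause 7 provides that the Agreement is not severable, so the invalidity of any one provision voids the entire Agreement. No provision of the Agreement survives.

1, 2, 3, 4, 5, 6, 7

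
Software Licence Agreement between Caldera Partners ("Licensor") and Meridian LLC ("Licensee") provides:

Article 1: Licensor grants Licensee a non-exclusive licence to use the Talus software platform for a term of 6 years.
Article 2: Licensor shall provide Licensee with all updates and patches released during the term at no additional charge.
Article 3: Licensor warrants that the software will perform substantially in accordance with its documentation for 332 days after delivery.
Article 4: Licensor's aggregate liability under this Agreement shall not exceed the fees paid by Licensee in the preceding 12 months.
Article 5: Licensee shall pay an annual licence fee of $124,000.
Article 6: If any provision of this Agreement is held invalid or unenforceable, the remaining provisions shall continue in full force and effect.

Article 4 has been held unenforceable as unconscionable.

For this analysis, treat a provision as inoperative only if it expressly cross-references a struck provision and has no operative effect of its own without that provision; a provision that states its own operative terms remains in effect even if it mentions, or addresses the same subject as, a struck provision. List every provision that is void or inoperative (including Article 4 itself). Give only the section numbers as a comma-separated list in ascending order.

4

Article 4 is struck. Nothing else in the Agreement is defined by reference to Article 4. Under the severability clause in Article 6, the remaining provisions continue in force. Article 1, Article 2, Article 3, Article 5, and Article 6 remain in effect.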